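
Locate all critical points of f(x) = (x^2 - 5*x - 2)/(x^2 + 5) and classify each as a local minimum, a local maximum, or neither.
f'(x) = (5*x^2 + 14*x - 25)/(x^4 + 10*x^2 + 25)

Solve f'(x) = 0:
  f'(x) = (5*x^2 + 14*x - 25)/(x^2 + 5)^2; the denominator is positive wherever f is defined, so f'(x) = 0 ⇔ 5*x^2 + 14*x - 25 = 0.
  5*x^2 + 14*x - 25 = 0 has no rational roots; quadratic formula: x = (-14 ± √696)/10.
  ⇒ x = -sqrt(174)/5 - 7/5 ≈ -4.0382, -7/5 + sqrt(174)/5 ≈ 1.2382

f''(x) = 2*(-5*x^3 - 21*x^2 + 75*x + 35)/(x^6 + 15*x^4 + 75*x^2 + 125)
Second-derivative test at each critical point:
  f''(-4.0382) = -0.0581 < 0 → local maximum
  f''(1.2382) = 0.6181 > 0 → local minimum

Critical points: x = -sqrt(174)/5 - 7/5 ≈ -4.0382 (local maximum); x = -7/5 + sqrt(174)/5 ≈ 1.2382 (local minimum)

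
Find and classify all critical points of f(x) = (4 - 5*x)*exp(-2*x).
f'(x) = (10*x - 13)*exp(-2*x)

Solve f'(x) = 0:
  f'(x) = (10*x - 13)·exp(-2*x) and exp(-2*x) > 0 for every x, so f'(x) = 0 ⇔ 10*x - 13 = 0.
  10*x - 13 = 0.
  ⇒ x = 13/10

f''(x) = 4*(9 - 5*x)*exp(-2*x)
Second-derivative test at each critical point:
  f''(13/10) = 0.7427 > 0 → local minimum

Critical points: x = 13/10 (local minimum)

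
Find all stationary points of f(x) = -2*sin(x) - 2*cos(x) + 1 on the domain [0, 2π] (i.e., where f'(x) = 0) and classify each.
f'(x) = -2*sqrt(2)*cos(x + pi/4)

Solve f'(x) = 0 on [0, 2π]:
  f'(x) = 0 ⇔ -2*cos(x) = -2*sin(x) ⇔ tan(x) = 1, i.e. x = arctan(1) + nπ; keep the solutions lying in [0, 2π].
  ⇒ x = pi/4 ≈ 0.7854, 5*pi/4 ≈ 3.9270

f''(x) = 2*sqrt(2)*sin(x + pi/4)
Second-derivative test at each critical point:
  f''(0.7854) = 2.8284 > 0 → local minimum
  f''(3.9270) = -2.8284 < 0 → local maximum

Critical points: x = pi/4 ≈ 0.7854 (local minimum); x = 5*pi/4 ≈ 3.9270 (local maximum)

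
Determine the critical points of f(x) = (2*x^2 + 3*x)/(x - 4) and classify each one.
f'(x) = 2*(x^2 - 8*x - 6)/(x^2 - 8*x + 16)

Solve f'(x) = 0:
  f'(x) = 2*(x^2 - 8*x - 6)/(x - 4)^2; the denominator is positive wherever f is defined, so f'(x) = 0 ⇔ 2*x^2 - 16*x - 12 = 0.
  Factor: 2*x^2 - 16*x - 12 = 2*(x^2 - 8*x - 6); x^2 - 8*x - 6 = 0 has no rational roots; quadratic formula: x = (8 ± √88)/2.
  ⇒ x = 4 - sqrt(22) ≈ -0.6904, 4 + sqrt(22) ≈ 8.6904

f''(x) = 88/(x^3 - 12*x^2 + 48*x - 64)
Second-derivative test at each critical point:
  f''(-0.6904) = -0.8528 < 0 → local maximum
  f''(8.6904) = 0.8528 > 0 → local minimum

Critical points: x = 4 - sqrt(22) ≈ -0.6904 (local maximum); x = 4 + sqrt(22) ≈ 8.6904 (local minimum)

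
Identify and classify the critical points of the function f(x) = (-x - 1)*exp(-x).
f'(x) = x*exp(-x)

Solve f'(x) = 0:
  f'(x) = (x)·exp(-x) and exp(-x) > 0 for every x, so f'(x) = 0 ⇔ x = 0.
  x = 0.
  ⇒ x = 0

f''(x) = (1 - x)*exp(-x)
Second-derivative test at each critical point:
  f''(0) = 1 > 0 → local minimum

Critical points: x = 0 (local minimum)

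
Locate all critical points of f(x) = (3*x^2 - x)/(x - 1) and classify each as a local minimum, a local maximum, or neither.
f'(x) = (3*x^2 - 6*x + 1)/(x^2 - 2*x + 1)

Solve f'(x) = 0:
  f'(x) = (3*x^2 - 6*x + 1)/(x - 1)^2; the denominator is positive wherever f is defined, so f'(x) = 0 ⇔ 3*x^2 - 6*x + 1 = 0.
  3*x^2 - 6*x + 1 = 0 has no rational roots; quadratic formula: x = (6 ± √24)/6.
  ⇒ x = 1 - sqrt(6)/3 ≈ 0.1835, sqrt(6)/3 + 1 ≈ 1.8165

f''(x) = 4/(x^3 - 3*x^2 + 3*x - 1)
Second-derivative test at each critical point:
  f''(0.1835) = -7.3485 < 0 → local maximum
  f''(1.8165) = 7.3485 > 0 → local minimum

Critical points: x = 1 - sqrt(6)/3 ≈ 0.1835 (local maximum); x = sqrt(6)/3 + 1 ≈ 1.8165 (local minimum)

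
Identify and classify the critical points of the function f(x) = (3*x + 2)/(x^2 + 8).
f'(x) = (-3*x^2 - 4*x + 24)/(x^4 + 16*x^2 + 64)

Solve f'(x) = 0:
  f'(x) = -(3*x^2 + 4*x - 24)/(x^2 + 8)^2; the denominator is positive wherever f is defined, so f'(x) = 0 ⇔ -3*x^2 - 4*x + 24 = 0.
  3*x^2 + 4*x - 24 = 0 has no rational roots; quadratic formula: x = (-4 ± √304)/6.
  ⇒ x = -2*sqrt(19)/3 - 2/3 ≈ -3.5726, -2/3 + 2*sqrt(19)/3 ≈ 2.2393

f''(x) = 2*(4*x^2*(3*x + 2) - (9*x + 2)*(x^2 + 8))/(x^2 + 8)^3
Second-derivative test at each critical point:
  f''(-3.5726) = 0.0404 > 0 → local minimum
  f''(2.2393) = -0.1029 < 0 → local maximum

Critical points: x = -2*sqrt(19)/3 - 2/3 ≈ -3.5726 (local minimum); x = -2/3 + 2*sqrt(19)/3 ≈ 2.2393 (local maximum)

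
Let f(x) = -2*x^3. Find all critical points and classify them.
f'(x) = -6*x^2

Solve f'(x) = 0:
  ⇒ x = 0

f''(x) = -12*x
Second-derivative test at each critical point:
  f''(0) = 0, so the second-derivative test is inconclusive; use the first-derivative test: f'(-1/4) = -0.3750, f'(1/4) = -0.3750 — f' is negative on both sides (no sign change) → neither a local maximum nor a local minimum

Critical points: x = 0 (neither)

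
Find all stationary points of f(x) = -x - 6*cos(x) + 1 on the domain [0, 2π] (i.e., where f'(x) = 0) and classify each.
f'(x) = 6*sin(x) - 1

Solve f'(x) = 0 on [0, 2π]:
  f'(x) = 0 ⇔ sin(x) = 1/6, i.e. x = arcsin(1/6) + 2nπ or x = π − arcsin(1/6) + 2nπ; keep the solutions lying in [0, 2π].
  ⇒ x = asin(1/6) ≈ 0.1674, pi - asin(1/6) ≈ 2.9741

f''(x) = 6*cos(x)
Second-derivative test at each critical point:
  f''(0.1674) = 5.9161 > 0 → local minimum
  f''(2.9741) = -5.9161 < 0 → local maximum

Critical points: x = asin(1/6) ≈ 0.1674 (local minimum); x = pi - asin(1/6) ≈ 2.9741 (local maximum)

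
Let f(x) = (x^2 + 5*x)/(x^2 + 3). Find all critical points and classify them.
f'(x) = (-5*x^2 + 6*x + 15)/(x^4 + 6*x^2 + 9)

Solve f'(x) = 0:
  f'(x) = -(5*x^2 - 6*x - 15)/(x^2 + 3)^2; the denominator is positive wherever f is defined, so f'(x) = 0 ⇔ -5*x^2 + 6*x + 15 = 0.
  5*x^2 - 6*x - 15 = 0 has no rational roots; quadratic formula: x = (6 ± √336)/10.
  ⇒ x = 3/5 - 2*sqrt(21)/5 ≈ -1.2330, 3/5 + 2*sqrt(21)/5 ≈ 2.4330

f''(x) = 2*(5*x^3 - 9*x^2 - 45*x + 9)/(x^6 + 9*x^4 + 27*x^2 + 27)
Second-derivative test at each critical point:
  f''(-1.2330) = 0.8971 > 0 → local minimum
  f''(2.4330) = -0.2304 < 0 → local maximum

Critical points: x = 3/5 - 2*sqrt(21)/5 ≈ -1.2330 (local minimum); x = 3/5 + 2*sqrt(21)/5 ≈ 2.4330 (local maximum)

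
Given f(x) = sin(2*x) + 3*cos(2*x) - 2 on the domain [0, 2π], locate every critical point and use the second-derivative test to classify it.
f'(x) = -6*sin(2*x) + 2*cos(2*x)

Solve f'(x) = 0 on [0, 2π]:
  f'(x) = 0 ⇔ cos(2*x) = 3*sin(2*x) ⇔ tan(2*x) = 1/3, i.e. 2*x = arctan(1/3) + nπ; keep the solutions lying in [0, 2π].
  ⇒ x = atan(1/3)/2 ≈ 0.1609, atan(1/3)/2 + pi/2 ≈ 1.7317, atan(1/3)/2 + pi ≈ 3.3025, atan(1/3)/2 + 3*pi/2 ≈ 4.8733

f''(x) = -4*sin(2*x) - 12*cos(2*x)
Second-derivative test at each critical point:
  f''(0.1609) = -12.6491 < 0 → local maximum
  f''(1.7317) = 12.6491 > 0 → local minimum
  f''(3.3025) = -12.6491 < 0 → local maximum
  f''(4.8733) = 12.6491 > 0 → local minimum

Critical points: x = atan(1/3)/2 ≈ 0.1609 (local maximum); x = atan(1/3)/2 + pi/2 ≈ 1.7317 (local minimum); x = atan(1/3)/2 + pi ≈ 3.3025 (local maximum); x = atan(1/3)/2 + 3*pi/2 ≈ 4.8733 (local minimum)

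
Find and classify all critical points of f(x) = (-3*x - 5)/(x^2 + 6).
f'(x) = (3*x^2 + 10*x - 18)/(x^4 + 12*x^2 + 36)

Solve f'(x) = 0:
  f'(x) = (3*x^2 + 10*x - 18)/(x^2 + 6)^2; the denominator is positive wherever f is defined, so f'(x) = 0 ⇔ 3*x^2 + 10*x - 18 = 0.
  3*x^2 + 10*x - 18 = 0 has no rational roots; quadratic formula: x = (-10 ± √316)/6.
  ⇒ x = -sqrt(79)/3 - 5/3 ≈ -4.6294, -5/3 + sqrt(79)/3 ≈ 1.2961

f''(x) = 2*(-4*x^2*(3*x + 5) + (9*x + 5)*(x^2 + 6))/(x^2 + 6)^3
Second-derivative test at each critical point:
  f''(-4.6294) = -0.0236 < 0 → local maximum
  f''(1.2961) = 0.3014 > 0 → local minimum

Critical points: x = -sqrt(79)/3 - 5/3 ≈ -4.6294 (local maximum); x = -5/3 + sqrt(79)/3 ≈ 1.2961 (local minimum)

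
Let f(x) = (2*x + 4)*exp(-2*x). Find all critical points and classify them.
f'(x) = 2*(-2*x - 3)*exp(-2*x)

Solve f'(x) = 0:
  f'(x) = (-4*x - 6)·exp(-2*x) and exp(-2*x) > 0 for every x, so f'(x) = 0 ⇔ -4*x - 6 = 0.
  Factor: -4*x - 6 = -2*(2*x + 3) = 0.
  ⇒ x = -3/2

f''(x) = 8*(x + 1)*exp(-2*x)
Second-derivative test at each critical point:
  f''(-3/2) = -80.3421 < 0 → local maximum

Critical points: x = -3/2 (local maximum)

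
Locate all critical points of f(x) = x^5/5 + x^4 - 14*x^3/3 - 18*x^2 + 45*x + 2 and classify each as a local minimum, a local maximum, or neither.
f'(x) = x^4 + 4*x^3 - 14*x^2 - 36*x + 45

Solve f'(x) = 0:
  Factor: x^4 + 4*x^3 - 14*x^2 - 36*x + 45 = (x - 3)*(x - 1)*(x + 3)*(x + 5) = 0.
  ⇒ x = -5, -3, 1, 3

f''(x) = 4*x^3 + 12*x^2 - 28*x - 36
Second-derivative test at each critical point:
  f''(-5) = -96 < 0 → local maximum
  f''(-3) = 48 > 0 → local minimum
  f''(1) = -48 < 0 → local maximum
  f''(3) = 96 > 0 → local minimum

Critical points: x = -5 (local maximum); x = -3 (local minimum); x = 1 (local maximum); x = 3 (local minimum)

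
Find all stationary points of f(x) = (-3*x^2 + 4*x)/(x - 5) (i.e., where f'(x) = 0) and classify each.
f'(x) = (-3*x^2 + 30*x - 20)/(x^2 - 10*x + 25)

Solve f'(x) = 0:
  f'(x) = -(3*x^2 - 30*x + 20)/(x - 5)^2; the denominator is positive wherever f is defined, so f'(x) = 0 ⇔ -3*x^2 + 30*x - 20 = 0.
  3*x^2 - 30*x + 20 = 0 has no rational roots; quadratic formula: x = (30 ± √660)/6.
  ⇒ x = 5 - sqrt(165)/3 ≈ 0.7183, sqrt(165)/3 + 5 ≈ 9.2817

f''(x) = -110/(x^3 - 15*x^2 + 75*x - 125)
Second-derivative test at each critical point:
  f''(0.7183) = 1.4013 > 0 → local minimum
  f''(9.2817) = -1.4013 < 0 → local maximum

Critical points: x = 5 - sqrt(165)/3 ≈ 0.7183 (local minimum); x = sqrt(165)/3 + 5 ≈ 9.2817 (local maximum)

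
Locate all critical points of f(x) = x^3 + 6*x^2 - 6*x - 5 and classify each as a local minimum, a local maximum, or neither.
f'(x) = 3*x^2 + 12*x - 6

Solve f'(x) = 0:
  Factor: 3*x^2 + 12*x - 6 = 3*(x^2 + 4*x - 2); x^2 + 4*x - 2 = 0 has no rational roots; quadratic formula: x = (-4 ± √24)/2.
  ⇒ x = -sqrt(6) - 2 ≈ -4.4495, -2 + sqrt(6) ≈ 0.4495

f''(x) = 6*x + 12
Second-derivative test at each critical point:
  f''(-4.4495) = -14.6969 < 0 → local maximum
  f''(0.4495) = 14.6969 > 0 → local minimum

Critical points: x = -sqrt(6) - 2 ≈ -4.4495 (local maximum); x = -2 + sqrt(6) ≈ 0.4495 (local minimum)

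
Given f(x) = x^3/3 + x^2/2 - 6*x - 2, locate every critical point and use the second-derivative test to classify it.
f'(x) = x^2 + x - 6

Solve f'(x) = 0:
  Factor: x^2 + x - 6 = (x - 2)*(x + 3) = 0.
  ⇒ x = -3, 2

f''(x) = 2*x + 1
Second-derivative test at each critical point:
  f''(-3) = -5 < 0 → local maximum
  f''(2) = 5 > 0 → local minimum

Critical points: x = -3 (local maximum); x = 2 (local minimum)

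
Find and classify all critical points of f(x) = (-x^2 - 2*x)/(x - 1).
f'(x) = (-x^2 + 2*x + 2)/(x^2 - 2*x + 1)

Solve f'(x) = 0:
  f'(x) = -(x^2 - 2*x - 2)/(x - 1)^2; the denominator is positive wherever f is defined, so f'(x) = 0 ⇔ -x^2 + 2*x + 2 = 0.
  x^2 - 2*x - 2 = 0 has no rational roots; quadratic formula: x = (2 ± √12)/2.
  ⇒ x = 1 - sqrt(3) ≈ -0.7321, 1 + sqrt(3) ≈ 2.7321

f''(x) = -6/(x^3 - 3*x^2 + 3*x - 1)
Second-derivative test at each critical point:
  f''(-0.7321) = 1.1547 > 0 → local minimum
  f''(2.7321) = -1.1547 < 0 → local maximum

Critical points: x = 1 - sqrt(3) ≈ -0.7321 (local minimum); x = 1 + sqrt(3) ≈ 2.7321 (local maximum)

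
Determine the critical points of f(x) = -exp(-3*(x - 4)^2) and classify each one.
f'(x) = 6*(x - 4)*exp(-3*(x - 4)^2)

Solve f'(x) = 0:
  f'(x) = (6*x - 24)·exp(-3*(x - 4)^2) and exp(-3*(x - 4)^2) > 0 for every x, so f'(x) = 0 ⇔ 6*x - 24 = 0.
  Factor: 6*x - 24 = 6*(x - 4) = 0.
  ⇒ x = 4

f''(x) = 6*(1 - 6*(x - 4)^2)*exp(-3*(x - 4)^2)
Second-derivative test at each critical point:
  f''(4) = 6 > 0 → local minimum

Critical points: x = 4 (local minimum)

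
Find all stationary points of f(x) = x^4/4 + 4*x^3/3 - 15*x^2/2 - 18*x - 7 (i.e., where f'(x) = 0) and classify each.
f'(x) = x^3 + 4*x^2 - 15*x - 18

Solve f'(x) = 0:
  Factor: x^3 + 4*x^2 - 15*x - 18 = (x - 3)*(x + 1)*(x + 6) = 0.
  ⇒ x = -6, -1, 3

f''(x) = 3*x^2 + 8*x - 15
Second-derivative test at each critical point:
  f''(-6) = 45 > 0 → local minimum
  f''(-1) = -20 < 0 → local maximum
  f''(3) = 36 > 0 → local minimum

Critical points: x = -6 (local minimum); x = -1 (local maximum); x = 3 (local minimum)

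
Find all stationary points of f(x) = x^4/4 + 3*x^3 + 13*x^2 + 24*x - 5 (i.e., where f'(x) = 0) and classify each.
f'(x) = x^3 + 9*x^2 + 26*x + 24

Solve f'(x) = 0:
  Factor: x^3 + 9*x^2 + 26*x + 24 = (x + 2)*(x + 3)*(x + 4) = 0.
  ⇒ x = -4, -3, -2

f''(x) = 3*x^2 + 18*x + 26
Second-derivative test at each critical point:
  f''(-4) = 2 > 0 → local minimum
  f''(-3) = -1 < 0 → local maximum
  f''(-2) = 2 > 0 → local minimum

Critical points: x = -4 (local minimum); x = -3 (local maximum); x = -2 (local minimum)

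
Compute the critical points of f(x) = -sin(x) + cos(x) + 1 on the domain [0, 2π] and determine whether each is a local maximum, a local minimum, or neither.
f'(x) = -sin(x) - cos(x)

Solve f'(x) = 0 on [0, 2π]:
  f'(x) = 0 ⇔ -cos(x) = sin(x) ⇔ tan(x) = -1, i.e. x = arctan(-1) + nπ; keep the solutions lying in [0, 2π].
  ⇒ x = 3*pi/4 ≈ 2.3562, 7*pi/4 ≈ 5.4978

f''(x) = sin(x) - cos(x)
Second-derivative test at each critical point:
  f''(2.3562) = 1.4142 > 0 → local minimum
  f''(5.4978) = -1.4142 < 0 → local maximum

Critical points: x = 3*pi/4 ≈ 2.3562 (local minimum); x = 7*pi/4 ≈ 5.4978 (local maximum)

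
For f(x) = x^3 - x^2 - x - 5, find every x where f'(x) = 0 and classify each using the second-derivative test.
f'(x) = 3*x^2 - 2*x - 1

Solve f'(x) = 0:
  Factor: 3*x^2 - 2*x - 1 = (x - 1)*(3*x + 1) = 0.
  ⇒ x = -1/3, 1

f''(x) = 6*x - 2
Second-derivative test at each critical point:
  f''(-1/3) = -4 < 0 → local maximum
  f''(1) = 4 > 0 → local minimum

Critical points: x = -1/3 (local maximum); x = 1 (local minimum)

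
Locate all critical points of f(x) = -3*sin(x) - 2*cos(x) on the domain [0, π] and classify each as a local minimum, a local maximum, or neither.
f'(x) = 2*sin(x) - 3*cos(x)

Solve f'(x) = 0 on [0, π]:
  f'(x) = 0 ⇔ -3*cos(x) = -2*sin(x) ⇔ tan(x) = 3/2, i.e. x = arctan(3/2) + nπ; keep the solutions lying in [0, π].
  ⇒ x = atan(3/2) ≈ 0.9828

f''(x) = 3*sin(x) + 2*cos(x)
Second-derivative test at each critical point:
  f''(0.9828) = 3.6056 > 0 → local minimum

Critical points: x = atan(3/2) ≈ 0.9828 (local minimum)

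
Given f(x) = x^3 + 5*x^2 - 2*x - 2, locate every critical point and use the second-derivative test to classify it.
f'(x) = 3*x^2 + 10*x - 2

Solve f'(x) = 0:
  3*x^2 + 10*x - 2 = 0 has no rational roots; quadratic formula: x = (-10 ± √124)/6.
  ⇒ x = -sqrt(31)/3 - 5/3 ≈ -3.5226, -5/3 + sqrt(31)/3 ≈ 0.1893

f''(x) = 6*x + 10
Second-derivative test at each critical point:
  f''(-3.5226) = -11.1355 < 0 → local maximum
  f''(0.1893) = 11.1355 > 0 → local minimum

Critical points: x = -sqrt(31)/3 - 5/3 ≈ -3.5226 (local maximum); x = -5/3 + sqrt(31)/3 ≈ 0.1893 (local minimum)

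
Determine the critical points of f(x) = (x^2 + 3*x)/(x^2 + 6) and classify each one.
f'(x) = 3*(-x^2 + 4*x + 6)/(x^4 + 12*x^2 + 36)

Solve f'(x) = 0:
  f'(x) = -3*(x^2 - 4*x - 6)/(x^2 + 6)^2; the denominator is positive wherever f is defined, so f'(x) = 0 ⇔ -3*x^2 + 12*x + 18 = 0.
  Factor: -3*x^2 + 12*x + 18 = -3*(x^2 - 4*x - 6); x^2 - 4*x - 6 = 0 has no rational roots; quadratic formula: x = (4 ± √40)/2.
  ⇒ x = 2 - sqrt(10) ≈ -1.1623, 2 + sqrt(10) ≈ 5.1623

f''(x) = 6*(x^3 - 6*x^2 - 18*x + 12)/(x^6 + 18*x^4 + 108*x^2 + 216)
Second-derivative test at each critical point:
  f''(-1.1623) = 0.3511 > 0 → local minimum
  f''(5.1623) = -0.0178 < 0 → local maximum

Critical points: x = 2 - sqrt(10) ≈ -1.1623 (local minimum); x = 2 + sqrt(10) ≈ 5.1623 (local maximum)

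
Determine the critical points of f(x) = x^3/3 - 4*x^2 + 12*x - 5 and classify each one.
f'(x) = x^2 - 8*x + 12

Solve f'(x) = 0:
  Factor: x^2 - 8*x + 12 = (x - 6)*(x - 2) = 0.
  ⇒ x = 2, 6

f''(x) = 2*x - 8
Second-derivative test at each critical point:
  f''(2) = -4 < 0 → local maximum
  f''(6) = 4 > 0 → local minimum

Critical points: x = 2 (local maximum); x = 6 (local minimum)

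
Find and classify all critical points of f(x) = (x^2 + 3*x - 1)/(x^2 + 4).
f'(x) = (-3*x^2 + 10*x + 12)/(x^4 + 8*x^2 + 16)

Solve f'(x) = 0:
  f'(x) = -(3*x^2 - 10*x - 12)/(x^2 + 4)^2; the denominator is positive wherever f is defined, so f'(x) = 0 ⇔ -3*x^2 + 10*x + 12 = 0.
  3*x^2 - 10*x - 12 = 0 has no rational roots; quadratic formula: x = (10 ± √244)/6.
  ⇒ x = 5/3 - sqrt(61)/3 ≈ -0.9367, 5/3 + sqrt(61)/3 ≈ 4.2701

f''(x) = 2*(3*x^3 - 15*x^2 - 36*x + 20)/(x^6 + 12*x^4 + 48*x^2 + 64)
Second-derivative test at each critical point:
  f''(-0.9367) = 0.6566 > 0 → local minimum
  f''(4.2701) = -0.0316 < 0 → local maximum

Critical points: x = 5/3 - sqrt(61)/3 ≈ -0.9367 (local minimum); x = 5/3 + sqrt(61)/3 ≈ 4.2701 (local maximum)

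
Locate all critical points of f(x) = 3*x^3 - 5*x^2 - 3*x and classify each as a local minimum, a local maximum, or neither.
f'(x) = 9*x^2 - 10*x - 3

Solve f'(x) = 0:
  9*x^2 - 10*x - 3 = 0 has no rational roots; quadratic formula: x = (10 ± √208)/18.
  ⇒ x = 5/9 - 2*sqrt(13)/9 ≈ -0.2457, 5/9 + 2*sqrt(13)/9 ≈ 1.3568

f''(x) = 18*x - 10
Second-derivative test at each critical point:
  f''(-0.2457) = -14.4222 < 0 → local maximum
  f''(1.3568) = 14.4222 > 0 → local minimum

Critical points: x = 5/9 - 2*sqrt(13)/9 ≈ -0.2457 (local maximum); x = 5/9 + 2*sqrt(13)/9 ≈ 1.3568 (local minimum)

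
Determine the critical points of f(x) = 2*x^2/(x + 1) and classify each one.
f'(x) = 2*x*(x + 2)/(x^2 + 2*x + 1)

Solve f'(x) = 0:
  f'(x) = 2*x*(x + 2)/(x + 1)^2; the denominator is positive wherever f is defined, so f'(x) = 0 ⇔ 2*x^2 + 4*x = 0.
  Factor: 2*x^2 + 4*x = 2*x*(x + 2) = 0.
  ⇒ x = -2, 0

f''(x) = 4/(x^3 + 3*x^2 + 3*x + 1)
Second-derivative test at each critical point:
  f''(-2) = -4 < 0 → local maximum
  f''(0) = 4 > 0 → local minimum

Critical points: x = -2 (local maximum); x = 0 (local minimum)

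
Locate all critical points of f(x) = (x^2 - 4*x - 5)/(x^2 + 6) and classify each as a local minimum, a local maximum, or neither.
f'(x) = 2*(2*x^2 + 11*x - 12)/(x^4 + 12*x^2 + 36)

Solve f'(x) = 0:
  f'(x) = 2*(2*x^2 + 11*x - 12)/(x^2 + 6)^2; the denominator is positive wherever f is defined, so f'(x) = 0 ⇔ 4*x^2 + 22*x - 24 = 0.
  Factor: 4*x^2 + 22*x - 24 = 2*(2*x^2 + 11*x - 12); 2*x^2 + 11*x - 12 = 0 has no rational roots; quadratic formula: x = (-11 ± √217)/4.
  ⇒ x = -sqrt(217)/4 - 11/4 ≈ -6.4327, -11/4 + sqrt(217)/4 ≈ 0.9327

f''(x) = 2*(-4*x^3 - 33*x^2 + 72*x + 66)/(x^6 + 18*x^4 + 108*x^2 + 216)
Second-derivative test at each critical point:
  f''(-6.4327) = -0.0131 < 0 → local maximum
  f''(0.9327) = 0.6242 > 0 → local minimum

Critical points: x = -sqrt(217)/4 - 11/4 ≈ -6.4327 (local maximum); x = -11/4 + sqrt(217)/4 ≈ 0.9327 (local minimum)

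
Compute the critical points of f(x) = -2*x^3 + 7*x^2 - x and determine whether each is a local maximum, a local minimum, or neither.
f'(x) = -6*x^2 + 14*x - 1

Solve f'(x) = 0:
  6*x^2 - 14*x + 1 = 0 has no rational roots; quadratic formula: x = (14 ± √172)/12.
  ⇒ x = 7/6 - sqrt(43)/6 ≈ 0.0738, sqrt(43)/6 + 7/6 ≈ 2.2596

f''(x) = 14 - 12*x
Second-derivative test at each critical point:
  f''(0.0738) = 13.1149 > 0 → local minimum
  f''(2.2596) = -13.1149 < 0 → local maximum

Critical points: x = 7/6 - sqrt(43)/6 ≈ 0.0738 (local minimum); x = sqrt(43)/6 + 7/6 ≈ 2.2596 (local maximum)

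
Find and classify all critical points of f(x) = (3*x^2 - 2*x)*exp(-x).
f'(x) = (-3*x^2 + 8*x - 2)*exp(-x)

Solve f'(x) = 0:
  f'(x) = (-3*x^2 + 8*x - 2)·exp(-x) and exp(-x) > 0 for every x, so f'(x) = 0 ⇔ -3*x^2 + 8*x - 2 = 0.
  3*x^2 - 8*x + 2 = 0 has no rational roots; quadratic formula: x = (8 ± √40)/6.
  ⇒ x = 4/3 - sqrt(10)/3 ≈ 0.2792, sqrt(10)/3 + 4/3 ≈ 2.3874

f''(x) = (3*x^2 - 14*x + 10)*exp(-x)
Second-derivative test at each critical point:
  f''(0.2792) = 4.7836 > 0 → local minimum
  f''(2.3874) = -0.5810 < 0 → local maximum

Critical points: x = 4/3 - sqrt(10)/3 ≈ 0.2792 (local minimum); x = sqrt(10)/3 + 4/3 ≈ 2.3874 (local maximum)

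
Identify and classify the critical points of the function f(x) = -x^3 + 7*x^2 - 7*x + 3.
f'(x) = -3*x^2 + 14*x - 7

Solve f'(x) = 0:
  3*x^2 - 14*x + 7 = 0 has no rational roots; quadratic formula: x = (14 ± √112)/6.
  ⇒ x = 7/3 - 2*sqrt(7)/3 ≈ 0.5695, 2*sqrt(7)/3 + 7/3 ≈ 4.0972

f''(x) = 14 - 6*x
Second-derivative test at each critical point:
  f''(0.5695) = 10.5830 > 0 → local minimum
  f''(4.0972) = -10.5830 < 0 → local maximum

Critical points: x = 7/3 - 2*sqrt(7)/3 ≈ 0.5695 (local minimum); x = 2*sqrt(7)/3 + 7/3 ≈ 4.0972 (local maximum)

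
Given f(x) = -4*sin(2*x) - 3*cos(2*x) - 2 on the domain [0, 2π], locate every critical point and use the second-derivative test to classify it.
f'(x) = 6*sin(2*x) - 8*cos(2*x)

Solve f'(x) = 0 on [0, 2π]:
  f'(x) = 0 ⇔ -4*cos(2*x) = -3*sin(2*x) ⇔ tan(2*x) = 4/3, i.e. 2*x = arctan(4/3) + nπ; keep the solutions lying in [0, 2π].
  ⇒ x = atan(4/3)/2 ≈ 0.4636, atan(4/3)/2 + pi/2 ≈ 2.0344, atan(4/3)/2 + pi ≈ 3.6052, atan(4/3)/2 + 3*pi/2 ≈ 5.1760

f''(x) = 16*sin(2*x) + 12*cos(2*x)
Second-derivative test at each critical point:
  f''(0.4636) = 20 > 0 → local minimum
  f''(2.0344) = -20 < 0 → local maximum
  f''(3.6052) = 20 > 0 → local minimum
  f''(5.1760) = -20 < 0 → local maximum

Critical points: x = atan(4/3)/2 ≈ 0.4636 (local minimum); x = atan(4/3)/2 + pi/2 ≈ 2.0344 (local maximum); x = atan(4/3)/2 + pi ≈ 3.6052 (local minimum); x = atan(4/3)/2 + 3*pi/2 ≈ 5.1760 (local maximum)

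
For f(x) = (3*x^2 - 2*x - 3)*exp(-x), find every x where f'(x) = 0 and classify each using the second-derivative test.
f'(x) = (-3*x^2 + 8*x + 1)*exp(-x)

Solve f'(x) = 0:
  f'(x) = (-3*x^2 + 8*x + 1)·exp(-x) and exp(-x) > 0 for every x, so f'(x) = 0 ⇔ -3*x^2 + 8*x + 1 = 0.
  3*x^2 - 8*x - 1 = 0 has no rational roots; quadratic formula: x = (8 ± √76)/6.
  ⇒ x = 4/3 - sqrt(19)/3 ≈ -0.1196, 4/3 + sqrt(19)/3 ≈ 2.7863

f''(x) = (3*x^2 - 14*x + 7)*exp(-x)
Second-derivative test at each critical point:
  f''(-0.1196) = 9.8257 > 0 → local minimum
  f''(2.7863) = -0.5374 < 0 → local maximum

Critical points: x = 4/3 - sqrt(19)/3 ≈ -0.1196 (local minimum); x = 4/3 + sqrt(19)/3 ≈ 2.7863 (local maximum)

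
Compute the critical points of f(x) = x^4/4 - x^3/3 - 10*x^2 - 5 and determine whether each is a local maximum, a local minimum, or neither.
f'(x) = x*(x^2 - x - 20)

Solve f'(x) = 0:
  Factor: x^3 - x^2 - 20*x = x*(x - 5)*(x + 4) = 0.
  ⇒ x = -4, 0, 5

f''(x) = 3*x^2 - 2*x - 20
Second-derivative test at each critical point:
  f''(-4) = 36 > 0 → local minimum
  f''(0) = -20 < 0 → local maximum
  f''(5) = 45 > 0 → local minimum

Critical points: x = -4 (local minimum); x = 0 (local maximum); x = 5 (local minimum)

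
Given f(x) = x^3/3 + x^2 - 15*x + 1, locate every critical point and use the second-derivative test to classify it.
f'(x) = x^2 + 2*x - 15

Solve f'(x) = 0:
  Factor: x^2 + 2*x - 15 = (x - 3)*(x + 5) = 0.
  ⇒ x = -5, 3

f''(x) = 2*x + 2
Second-derivative test at each critical point:
  f''(-5) = -8 < 0 → local maximum
  f''(3) = 8 > 0 → local minimum

Critical points: x = -5 (local maximum); x = 3 (local minimum)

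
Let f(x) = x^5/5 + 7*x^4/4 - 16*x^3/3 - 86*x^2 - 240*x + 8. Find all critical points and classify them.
f'(x) = x^4 + 7*x^3 - 16*x^2 - 172*x - 240

Solve f'(x) = 0:
  Factor: x^4 + 7*x^3 - 16*x^2 - 172*x - 240 = (x - 5)*(x + 2)*(x + 4)*(x + 6) = 0.
  ⇒ x = -6, -4, -2, 5

f''(x) = 4*x^3 + 21*x^2 - 32*x - 172
Second-derivative test at each critical point:
  f''(-6) = -88 < 0 → local maximum
  f''(-4) = 36 > 0 → local minimum
  f''(-2) = -56 < 0 → local maximum
  f''(5) = 693 > 0 → local minimum

Critical points: x = -6 (local maximum); x = -4 (local minimum); x = -2 (local maximum); x = 5 (local minimum)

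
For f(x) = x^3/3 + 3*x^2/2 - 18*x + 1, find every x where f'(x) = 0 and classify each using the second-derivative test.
f'(x) = x^2 + 3*x - 18

Solve f'(x) = 0:
  Factor: x^2 + 3*x - 18 = (x - 3)*(x + 6) = 0.
  ⇒ x = -6, 3

f''(x) = 2*x + 3
Second-derivative test at each critical point:
  f''(-6) = -9 < 0 → local maximum
  f''(3) = 9 > 0 → local minimum

Critical points: x = -6 (local maximum); x = 3 (local minimum)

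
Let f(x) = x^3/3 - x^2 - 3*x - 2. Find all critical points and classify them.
f'(x) = x^2 - 2*x - 3

Solve f'(x) = 0:
  Factor: x^2 - 2*x - 3 = (x - 3)*(x + 1) = 0.
  ⇒ x = -1, 3

f''(x) = 2*x - 2
Second-derivative test at each critical point:
  f''(-1) = -4 < 0 → local maximum
  f''(3) = 4 > 0 → local minimum

Critical points: x = -1 (local maximum); x = 3 (local minimum)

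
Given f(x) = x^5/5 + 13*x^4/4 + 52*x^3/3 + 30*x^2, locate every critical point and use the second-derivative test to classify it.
f'(x) = x*(x^3 + 13*x^2 + 52*x + 60)

Solve f'(x) = 0:
  Factor: x^4 + 13*x^3 + 52*x^2 + 60*x = x*(x + 2)*(x + 5)*(x + 6) = 0.
  ⇒ x = -6, -5, -2, 0

f''(x) = 4*x^3 + 39*x^2 + 104*x + 60
Second-derivative test at each critical point:
  f''(-6) = -24 < 0 → local maximum
  f''(-5) = 15 > 0 → local minimum
  f''(-2) = -24 < 0 → local maximum
  f''(0) = 60 > 0 → local minimum

Critical points: x = -6 (local maximum); x = -5 (local minimum); x = -2 (local maximum); x = 0 (local minimum)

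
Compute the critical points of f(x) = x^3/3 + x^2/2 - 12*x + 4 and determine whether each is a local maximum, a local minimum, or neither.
f'(x) = x^2 + x - 12

Solve f'(x) = 0:
  Factor: x^2 + x - 12 = (x - 3)*(x + 4) = 0.
  ⇒ x = -4, 3

f''(x) = 2*x + 1
Second-derivative test at each critical point:
  f''(-4) = -7 < 0 → local maximum
  f''(3) = 7 > 0 → local minimum

Critical points: x = -4 (local maximum); x = 3 (local minimum)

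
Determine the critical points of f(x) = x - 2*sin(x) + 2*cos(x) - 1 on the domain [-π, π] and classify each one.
f'(x) = -2*sqrt(2)*sin(x + pi/4) + 1

Solve f'(x) = 0 on [-π, π]:
  f'(x) = 0 ⇔ -2*sin(x) - 2*cos(x) = -1. Write the left side as R·cos(x + φ) with R = √((-2)² + 2²) = 2*sqrt(2), cos φ = -sqrt(2)/2, sin φ = sqrt(2)/2; then cos(x + φ) = -sqrt(2)/4. Solve for x and keep the solutions lying in [-π, π].
  ⇒ x = atan((1 - sqrt(7))/(1 + sqrt(7))) ≈ -0.4240, atan((1 + sqrt(7))/(1 - sqrt(7))) + pi ≈ 1.9948

f''(x) = -2*sqrt(2)*cos(x + pi/4)
Second-derivative test at each critical point:
  f''(-0.4240) = -2.6458 < 0 → local maximum
  f''(1.9948) = 2.6458 > 0 → local minimum

Critical points: x = atan((1 - sqrt(7))/(1 + sqrt(7))) ≈ -0.4240 (local maximum); x = atan((1 + sqrt(7))/(1 - sqrt(7))) + pi ≈ 1.9948 (local minimum)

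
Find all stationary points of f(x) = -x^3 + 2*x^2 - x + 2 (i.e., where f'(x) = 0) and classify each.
f'(x) = -3*x^2 + 4*x - 1

Solve f'(x) = 0:
  Factor: -3*x^2 + 4*x - 1 = -(x - 1)*(3*x - 1) = 0.
  ⇒ x = 1/3, 1

f''(x) = 4 - 6*x
Second-derivative test at each critical point:
  f''(1/3) = 2 > 0 → local minimum
  f''(1) = -2 < 0 → local maximum

Critical points: x = 1/3 (local minimum); x = 1 (local maximum)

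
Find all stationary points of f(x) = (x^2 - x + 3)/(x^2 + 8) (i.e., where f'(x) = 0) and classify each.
f'(x) = (x^2 + 10*x - 8)/(x^4 + 16*x^2 + 64)

Solve f'(x) = 0:
  f'(x) = (x^2 + 10*x - 8)/(x^2 + 8)^2; the denominator is positive wherever f is defined, so f'(x) = 0 ⇔ x^2 + 10*x - 8 = 0.
  x^2 + 10*x - 8 = 0 has no rational roots; quadratic formula: x = (-10 ± √132)/2.
  ⇒ x = -sqrt(33) - 5 ≈ -10.7446, -5 + sqrt(33) ≈ 0.7446

f''(x) = 2*(-x^3 - 15*x^2 + 24*x + 40)/(x^6 + 24*x^4 + 192*x^2 + 512)
Second-derivative test at each critical point:
  f''(-10.7446) = -0.0008 < 0 → local maximum
  f''(0.7446) = 0.1570 > 0 → local minimum

Critical points: x = -sqrt(33) - 5 ≈ -10.7446 (local maximum); x = -5 + sqrt(33) ≈ 0.7446 (local minimum)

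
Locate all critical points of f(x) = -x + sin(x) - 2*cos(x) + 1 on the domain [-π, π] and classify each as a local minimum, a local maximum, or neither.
f'(x) = 2*sin(x) + cos(x) - 1

Solve f'(x) = 0 on [-π, π]:
  f'(x) = 0 ⇔ 2*sin(x) + cos(x) = 1. Write the left side as R·cos(x + φ) with R = √(1² + (-2)²) = sqrt(5), cos φ = sqrt(5)/5, sin φ = -2*sqrt(5)/5; then cos(x + φ) = sqrt(5)/5. Solve for x and keep the solutions lying in [-π, π].
  ⇒ x = 0, pi - atan(4/3) ≈ 2.2143

f''(x) = -sin(x) + 2*cos(x)
Second-derivative test at each critical point:
  f''(0) = 2 > 0 → local minimum
  f''(2.2143) = -2 < 0 → local maximum

Critical points: x = 0 (local minimum); x = pi - atan(4/3) ≈ 2.2143 (local maximum)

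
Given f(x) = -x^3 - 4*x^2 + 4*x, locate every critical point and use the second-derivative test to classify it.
f'(x) = -3*x^2 - 8*x + 4

Solve f'(x) = 0:
  3*x^2 + 8*x - 4 = 0 has no rational roots; quadratic formula: x = (-8 ± √112)/6.
  ⇒ x = -2*sqrt(7)/3 - 4/3 ≈ -3.0972, -4/3 + 2*sqrt(7)/3 ≈ 0.4305

f''(x) = -6*x - 8
Second-derivative test at each critical point:
  f''(-3.0972) = 10.5830 > 0 → local minimum
  f''(0.4305) = -10.5830 < 0 → local maximum

Critical points: x = -2*sqrt(7)/3 - 4/3 ≈ -3.0972 (local minimum); x = -4/3 + 2*sqrt(7)/3 ≈ 0.4305 (local maximum)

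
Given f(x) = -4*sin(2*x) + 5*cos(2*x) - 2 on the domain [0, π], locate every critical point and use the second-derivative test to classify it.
f'(x) = -10*sin(2*x) - 8*cos(2*x)

Solve f'(x) = 0 on [0, π]:
  f'(x) = 0 ⇔ -4*cos(2*x) = 5*sin(2*x) ⇔ tan(2*x) = -4/5, i.e. 2*x = arctan(-4/5) + nπ; keep the solutions lying in [0, π].
  ⇒ x = -atan(4/5)/2 + pi/2 ≈ 1.2334, pi - atan(4/5)/2 ≈ 2.8042

f''(x) = 16*sin(2*x) - 20*cos(2*x)
Second-derivative test at each critical point:
  f''(1.2334) = 25.6125 > 0 → local minimum
  f''(2.8042) = -25.6125 < 0 → local maximum

Critical points: x = -atan(4/5)/2 + pi/2 ≈ 1.2334 (local minimum); x = pi - atan(4/5)/2 ≈ 2.8042 (local maximum)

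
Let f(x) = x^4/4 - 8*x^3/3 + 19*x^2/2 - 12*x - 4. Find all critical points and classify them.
f'(x) = x^3 - 8*x^2 + 19*x - 12

Solve f'(x) = 0:
  Factor: x^3 - 8*x^2 + 19*x - 12 = (x - 4)*(x - 3)*(x - 1) = 0.
  ⇒ x = 1, 3, 4

f''(x) = 3*x^2 - 16*x + 19
Second-derivative test at each critical point:
  f''(1) = 6 > 0 → local minimum
  f''(3) = -2 < 0 → local maximum
  f''(4) = 3 > 0 → local minimum

Critical points: x = 1 (local minimum); x = 3 (local maximum); x = 4 (local minimum)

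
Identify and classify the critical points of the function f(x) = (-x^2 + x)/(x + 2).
f'(x) = (-x^2 - 4*x + 2)/(x^2 + 4*x + 4)

Solve f'(x) = 0:
  f'(x) = -(x^2 + 4*x - 2)/(x + 2)^2; the denominator is positive wherever f is defined, so f'(x) = 0 ⇔ -x^2 - 4*x + 2 = 0.
  x^2 + 4*x - 2 = 0 has no rational roots; quadratic formula: x = (-4 ± √24)/2.
  ⇒ x = -sqrt(6) - 2 ≈ -4.4495, -2 + sqrt(6) ≈ 0.4495

f''(x) = -12/(x^3 + 6*x^2 + 12*x + 8)
Second-derivative test at each critical point:
  f''(-4.4495) = 0.8165 > 0 → local minimum
  f''(0.4495) = -0.8165 < 0 → local maximum

Critical points: x = -sqrt(6) - 2 ≈ -4.4495 (local minimum); x = -2 + sqrt(6) ≈ 0.4495 (local maximum)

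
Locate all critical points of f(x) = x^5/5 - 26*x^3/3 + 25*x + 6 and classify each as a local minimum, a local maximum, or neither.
f'(x) = x^4 - 26*x^2 + 25

Solve f'(x) = 0:
  Factor: x^4 - 26*x^2 + 25 = (x - 5)*(x - 1)*(x + 1)*(x + 5) = 0.
  ⇒ x = -5, -1, 1, 5

f''(x) = 4*x*(x^2 - 13)
Second-derivative test at each critical point:
  f''(-5) = -240 < 0 → local maximum
  f''(-1) = 48 > 0 → local minimum
  f''(1) = -48 < 0 → local maximum
  f''(5) = 240 > 0 → local minimum

Critical points: x = -5 (local maximum); x = -1 (local minimum); x = 1 (local maximum); x = 5 (local minimum)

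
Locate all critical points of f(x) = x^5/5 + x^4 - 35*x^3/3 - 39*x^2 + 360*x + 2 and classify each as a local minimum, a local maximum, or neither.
f'(x) = x^4 + 4*x^3 - 35*x^2 - 78*x + 360

Solve f'(x) = 0:
  Factor: x^4 + 4*x^3 - 35*x^2 - 78*x + 360 = (x - 4)*(x - 3)*(x + 5)*(x + 6) = 0.
  ⇒ x = -6, -5, 3, 4

f''(x) = 4*x^3 + 12*x^2 - 70*x - 78
Second-derivative test at each critical point:
  f''(-6) = -90 < 0 → local maximum
  f''(-5) = 72 > 0 → local minimum
  f''(3) = -72 < 0 → local maximum
  f''(4) = 90 > 0 → local minimum

Critical points: x = -6 (local maximum); x = -5 (local minimum); x = 3 (local maximum); x = 4 (local minimum)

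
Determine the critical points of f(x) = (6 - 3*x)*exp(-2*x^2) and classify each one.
f'(x) = 3*(4*x*(x - 2) - 1)*exp(-2*x^2)

Solve f'(x) = 0:
  f'(x) = (12*x^2 - 24*x - 3)·exp(-2*x^2) and exp(-2*x^2) > 0 for every x, so f'(x) = 0 ⇔ 12*x^2 - 24*x - 3 = 0.
  Factor: 12*x^2 - 24*x - 3 = 3*(4*x^2 - 8*x - 1); 4*x^2 - 8*x - 1 = 0 has no rational roots; quadratic formula: x = (8 ± √80)/8.
  ⇒ x = 1 - sqrt(5)/2 ≈ -0.1180, 1 + sqrt(5)/2 ≈ 2.1180

f''(x) = 12*(4*x^2*(2 - x) + 3*x - 2)*exp(-2*x^2)
Second-derivative test at each critical point:
  f''(-0.1180) = -26.0955 < 0 → local maximum
  f''(2.1180) = 0.0034 > 0 → local minimum

Critical points: x = 1 - sqrt(5)/2 ≈ -0.1180 (local maximum); x = 1 + sqrt(5)/2 ≈ 2.1180 (local minimum)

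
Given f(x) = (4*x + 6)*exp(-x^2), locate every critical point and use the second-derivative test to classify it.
f'(x) = 4*(-x*(2*x + 3) + 1)*exp(-x^2)

Solve f'(x) = 0:
  f'(x) = (-8*x^2 - 12*x + 4)·exp(-x^2) and exp(-x^2) > 0 for every x, so f'(x) = 0 ⇔ -8*x^2 - 12*x + 4 = 0.
  Factor: -8*x^2 - 12*x + 4 = -4*(2*x^2 + 3*x - 1); 2*x^2 + 3*x - 1 = 0 has no rational roots; quadratic formula: x = (-3 ± √17)/4.
  ⇒ x = -sqrt(17)/4 - 3/4 ≈ -1.7808, -3/4 + sqrt(17)/4 ≈ 0.2808

f''(x) = 4*(2*x^2*(2*x + 3) - 6*x - 3)*exp(-x^2)
Second-derivative test at each critical point:
  f''(-1.7808) = 0.6919 > 0 → local minimum
  f''(0.2808) = -15.2422 < 0 → local maximum

Critical points: x = -sqrt(17)/4 - 3/4 ≈ -1.7808 (local minimum); x = -3/4 + sqrt(17)/4 ≈ 0.2808 (local maximum)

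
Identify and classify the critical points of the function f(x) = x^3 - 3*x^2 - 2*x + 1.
f'(x) = 3*x^2 - 6*x - 2

Solve f'(x) = 0:
  3*x^2 - 6*x - 2 = 0 has no rational roots; quadratic formula: x = (6 ± √60)/6.
  ⇒ x = 1 - sqrt(15)/3 ≈ -0.2910, 1 + sqrt(15)/3 ≈ 2.2910

f''(x) = 6*x - 6
Second-derivative test at each critical point:
  f''(-0.2910) = -7.7460 < 0 → local maximum
  f''(2.2910) = 7.7460 > 0 → local minimum

Critical points: x = 1 - sqrt(15)/3 ≈ -0.2910 (local maximum); x = 1 + sqrt(15)/3 ≈ 2.2910 (local minimum)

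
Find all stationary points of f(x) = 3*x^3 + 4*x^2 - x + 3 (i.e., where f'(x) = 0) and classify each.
f'(x) = 9*x^2 + 8*x - 1

Solve f'(x) = 0:
  Factor: 9*x^2 + 8*x - 1 = (x + 1)*(9*x - 1) = 0.
  ⇒ x = -1, 1/9

f''(x) = 18*x + 8
Second-derivative test at each critical point:
  f''(-1) = -10 < 0 → local maximum
  f''(1/9) = 10 > 0 → local minimum

Critical points: x = -1 (local maximum); x = 1/9 (local minimum)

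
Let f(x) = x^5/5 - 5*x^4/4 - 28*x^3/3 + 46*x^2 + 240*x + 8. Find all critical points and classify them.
f'(x) = x^4 - 5*x^3 - 28*x^2 + 92*x + 240

Solve f'(x) = 0:
  Factor: x^4 - 5*x^3 - 28*x^2 + 92*x + 240 = (x - 6)*(x - 5)*(x + 2)*(x + 4) = 0.
  ⇒ x = -4, -2, 5, 6

f''(x) = 4*x^3 - 15*x^2 - 56*x + 92
Second-derivative test at each critical point:
  f''(-4) = -180 < 0 → local maximum
  f''(-2) = 112 > 0 → local minimum
  f''(5) = -63 < 0 → local maximum
  f''(6) = 80 > 0 → local minimum

Critical points: x = -4 (local maximum); x = -2 (local minimum); x = 5 (local maximum); x = 6 (local minimum)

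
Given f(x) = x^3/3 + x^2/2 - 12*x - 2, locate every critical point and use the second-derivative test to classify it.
f'(x) = x^2 + x - 12

Solve f'(x) = 0:
  Factor: x^2 + x - 12 = (x - 3)*(x + 4) = 0.
  ⇒ x = -4, 3

f''(x) = 2*x + 1
Second-derivative test at each critical point:
  f''(-4) = -7 < 0 → local maximum
  f''(3) = 7 > 0 → local minimum

Critical points: x = -4 (local maximum); x = 3 (local minimum)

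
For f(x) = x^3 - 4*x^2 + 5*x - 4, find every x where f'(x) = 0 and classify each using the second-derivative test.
f'(x) = 3*x^2 - 8*x + 5

Solve f'(x) = 0:
  Factor: 3*x^2 - 8*x + 5 = (x - 1)*(3*x - 5) = 0.
  ⇒ x = 1, 5/3

f''(x) = 6*x - 8
Second-derivative test at each critical point:
  f''(1) = -2 < 0 → local maximum
  f''(5/3) = 2 > 0 → local minimum

Critical points: x = 1 (local maximum); x = 5/3 (local minimum)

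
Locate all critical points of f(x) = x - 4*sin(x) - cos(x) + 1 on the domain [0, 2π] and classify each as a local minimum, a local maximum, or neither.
f'(x) = sin(x) - 4*cos(x) + 1

Solve f'(x) = 0 on [0, 2π]:
  f'(x) = 0 ⇔ sin(x) - 4*cos(x) = -1. Write the left side as R·cos(x + φ) with R = √((-4)² + (-1)²) = sqrt(17), cos φ = -4*sqrt(17)/17, sin φ = -sqrt(17)/17; then cos(x + φ) = -sqrt(17)/17. Solve for x and keep the solutions lying in [0, 2π].
  ⇒ x = atan(15/8) ≈ 1.0808, 3*pi/2 ≈ 4.7124

f''(x) = 4*sin(x) + cos(x)
Second-derivative test at each critical point:
  f''(1.0808) = 4 > 0 → local minimum
  f''(4.7124) = -4 < 0 → local maximum

Critical points: x = atan(15/8) ≈ 1.0808 (local minimum); x = 3*pi/2 ≈ 4.7124 (local maximum)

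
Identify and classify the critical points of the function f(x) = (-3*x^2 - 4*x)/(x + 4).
f'(x) = (-3*x^2 - 24*x - 16)/(x^2 + 8*x + 16)

Solve f'(x) = 0:
  f'(x) = -(3*x^2 + 24*x + 16)/(x + 4)^2; the denominator is positive wherever f is defined, so f'(x) = 0 ⇔ -3*x^2 - 24*x - 16 = 0.
  3*x^2 + 24*x + 16 = 0 has no rational roots; quadratic formula: x = (-24 ± √384)/6.
  ⇒ x = -4 - 4*sqrt(6)/3 ≈ -7.2660, -4 + 4*sqrt(6)/3 ≈ -0.7340

f''(x) = -64/(x^3 + 12*x^2 + 48*x + 64)
Second-derivative test at each critical point:
  f''(-7.2660) = 1.8371 > 0 → local minimum
  f''(-0.7340) = -1.8371 < 0 → local maximum

Critical points: x = -4 - 4*sqrt(6)/3 ≈ -7.2660 (local minimum); x = -4 + 4*sqrt(6)/3 ≈ -0.7340 (local maximum)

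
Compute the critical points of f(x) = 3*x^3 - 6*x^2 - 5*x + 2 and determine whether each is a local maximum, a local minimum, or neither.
f'(x) = 9*x^2 - 12*x - 5

Solve f'(x) = 0:
  Factor: 9*x^2 - 12*x - 5 = (3*x - 5)*(3*x + 1) = 0.
  ⇒ x = -1/3, 5/3

f''(x) = 18*x - 12
Second-derivative test at each critical point:
  f''(-1/3) = -18 < 0 → local maximum
  f''(5/3) = 18 > 0 → local minimum

Critical points: x = -1/3 (local maximum); x = 5/3 (local minimum)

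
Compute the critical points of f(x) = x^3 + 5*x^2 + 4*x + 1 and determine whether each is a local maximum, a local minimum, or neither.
f'(x) = 3*x^2 + 10*x + 4

Solve f'(x) = 0:
  3*x^2 + 10*x + 4 = 0 has no rational roots; quadratic formula: x = (-10 ± √52)/6.
  ⇒ x = -5/3 - sqrt(13)/3 ≈ -2.8685, -5/3 + sqrt(13)/3 ≈ -0.4648

f''(x) = 6*x + 10
Second-derivative test at each critical point:
  f''(-2.8685) = -7.2111 < 0 → local maximum
  f''(-0.4648) = 7.2111 > 0 → local minimum

Critical points: x = -5/3 - sqrt(13)/3 ≈ -2.8685 (local maximum); x = -5/3 + sqrt(13)/3 ≈ -0.4648 (local minimum)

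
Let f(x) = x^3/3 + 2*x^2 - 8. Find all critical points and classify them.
f'(x) = x*(x + 4)

Solve f'(x) = 0:
  Factor: x^2 + 4*x = x*(x + 4) = 0.
  ⇒ x = -4, 0

f''(x) = 2*x + 4
Second-derivative test at each critical point:
  f''(-4) = -4 < 0 → local maximum
  f''(0) = 4 > 0 → local minimum

Critical points: x = -4 (local maximum); x = 0 (local minimum)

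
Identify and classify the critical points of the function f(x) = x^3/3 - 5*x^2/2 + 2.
f'(x) = x*(x - 5)

Solve f'(x) = 0:
  Factor: x^2 - 5*x = x*(x - 5) = 0.
  ⇒ x = 0, 5

f''(x) = 2*x - 5
Second-derivative test at each critical point:
  f''(0) = -5 < 0 → local maximum
  f''(5) = 5 > 0 → local minimum

Critical points: x = 0 (local maximum); x = 5 (local minimum)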